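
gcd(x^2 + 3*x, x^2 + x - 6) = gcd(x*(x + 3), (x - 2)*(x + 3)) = x + 3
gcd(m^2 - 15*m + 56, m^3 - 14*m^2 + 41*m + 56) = m^2 - 15*m + 56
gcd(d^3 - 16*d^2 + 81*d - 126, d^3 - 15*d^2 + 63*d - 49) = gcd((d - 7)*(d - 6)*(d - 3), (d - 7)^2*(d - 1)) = d - 7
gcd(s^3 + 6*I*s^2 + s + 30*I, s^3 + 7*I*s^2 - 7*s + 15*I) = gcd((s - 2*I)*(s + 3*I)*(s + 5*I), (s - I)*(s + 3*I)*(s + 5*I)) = s^2 + 8*I*s - 15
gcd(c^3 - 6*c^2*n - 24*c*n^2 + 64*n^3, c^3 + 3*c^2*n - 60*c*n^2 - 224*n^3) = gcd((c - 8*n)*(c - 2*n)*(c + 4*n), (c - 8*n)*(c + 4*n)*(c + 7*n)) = c^2 - 4*c*n - 32*n^2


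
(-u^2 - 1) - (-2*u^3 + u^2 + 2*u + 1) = 2*u^3 - 2*u^2 - 2*u - 2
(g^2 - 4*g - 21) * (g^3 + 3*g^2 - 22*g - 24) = g^5 - g^4 - 55*g^3 + g^2 + 558*g + 504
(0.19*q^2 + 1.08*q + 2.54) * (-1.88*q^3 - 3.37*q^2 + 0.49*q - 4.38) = -0.3572*q^5 - 2.6707*q^4 - 8.3217*q^3 - 8.8628*q^2 - 3.4858*q - 11.1252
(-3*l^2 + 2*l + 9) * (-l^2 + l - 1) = 3*l^4 - 5*l^3 - 4*l^2 + 7*l - 9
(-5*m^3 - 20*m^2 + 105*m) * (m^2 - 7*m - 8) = -5*m^5 + 15*m^4 + 285*m^3 - 575*m^2 - 840*m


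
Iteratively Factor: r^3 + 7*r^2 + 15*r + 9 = (r + 3)*(r^2 + 4*r + 3) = (r + 1)*(r + 3)*(r + 3)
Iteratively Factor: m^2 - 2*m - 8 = (m + 2)*(m - 4)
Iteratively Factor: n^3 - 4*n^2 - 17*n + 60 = (n + 4)*(n^2 - 8*n + 15) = (n - 3)*(n + 4)*(n - 5)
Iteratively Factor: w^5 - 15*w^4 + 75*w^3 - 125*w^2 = (w)*(w^4 - 15*w^3 + 75*w^2 - 125*w) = w^2*(w^3 - 15*w^2 + 75*w - 125) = w^2*(w - 5)*(w^2 - 10*w + 25) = w^2*(w - 5)^2*(w - 5)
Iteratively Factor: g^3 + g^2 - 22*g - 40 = (g + 4)*(g^2 - 3*g - 10) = (g - 5)*(g + 4)*(g + 2)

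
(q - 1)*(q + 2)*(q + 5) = q^3 + 6*q^2 + 3*q - 10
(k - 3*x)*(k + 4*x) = k^2 + k*x - 12*x^2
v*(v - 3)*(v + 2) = v^3 - v^2 - 6*v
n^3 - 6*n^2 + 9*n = n*(n - 3)^2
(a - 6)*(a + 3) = a^2 - 3*a - 18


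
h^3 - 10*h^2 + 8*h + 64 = (h - 8)*(h - 4)*(h + 2)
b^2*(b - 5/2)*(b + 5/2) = b^4 - 25*b^2/4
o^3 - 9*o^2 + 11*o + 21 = (o - 7)*(o - 3)*(o + 1)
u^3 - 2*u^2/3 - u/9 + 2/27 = (u - 2/3)*(u - 1/3)*(u + 1/3)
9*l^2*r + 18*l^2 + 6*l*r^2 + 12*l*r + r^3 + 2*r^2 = (3*l + r)^2*(r + 2)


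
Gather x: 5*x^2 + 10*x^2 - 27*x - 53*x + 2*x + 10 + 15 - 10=15*x^2 - 78*x + 15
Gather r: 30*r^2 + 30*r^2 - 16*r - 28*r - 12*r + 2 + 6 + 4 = 60*r^2 - 56*r + 12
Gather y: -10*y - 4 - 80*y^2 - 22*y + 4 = -80*y^2 - 32*y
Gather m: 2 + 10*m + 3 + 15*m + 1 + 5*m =30*m + 6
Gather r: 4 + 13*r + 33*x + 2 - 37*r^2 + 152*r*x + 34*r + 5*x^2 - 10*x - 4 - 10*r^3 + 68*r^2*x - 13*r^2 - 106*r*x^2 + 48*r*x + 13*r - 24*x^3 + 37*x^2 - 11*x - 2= -10*r^3 + r^2*(68*x - 50) + r*(-106*x^2 + 200*x + 60) - 24*x^3 + 42*x^2 + 12*x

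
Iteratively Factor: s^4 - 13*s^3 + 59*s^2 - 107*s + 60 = (s - 3)*(s^3 - 10*s^2 + 29*s - 20) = (s - 4)*(s - 3)*(s^2 - 6*s + 5) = (s - 4)*(s - 3)*(s - 1)*(s - 5)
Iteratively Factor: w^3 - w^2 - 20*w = (w)*(w^2 - w - 20) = w*(w + 4)*(w - 5)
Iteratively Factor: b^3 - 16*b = (b - 4)*(b^2 + 4*b) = (b - 4)*(b + 4)*(b)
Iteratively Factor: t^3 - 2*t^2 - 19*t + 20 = (t - 5)*(t^2 + 3*t - 4) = (t - 5)*(t + 4)*(t - 1)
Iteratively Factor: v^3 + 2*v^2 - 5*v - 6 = (v + 3)*(v^2 - v - 2) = (v - 2)*(v + 3)*(v + 1)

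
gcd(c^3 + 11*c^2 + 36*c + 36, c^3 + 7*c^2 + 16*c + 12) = c^2 + 5*c + 6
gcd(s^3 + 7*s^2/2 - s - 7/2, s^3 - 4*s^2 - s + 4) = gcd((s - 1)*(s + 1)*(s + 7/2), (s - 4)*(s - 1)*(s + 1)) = s^2 - 1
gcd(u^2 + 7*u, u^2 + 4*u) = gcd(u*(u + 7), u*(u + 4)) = u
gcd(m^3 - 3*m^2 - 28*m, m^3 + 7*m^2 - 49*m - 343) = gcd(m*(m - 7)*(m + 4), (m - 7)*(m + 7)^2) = m - 7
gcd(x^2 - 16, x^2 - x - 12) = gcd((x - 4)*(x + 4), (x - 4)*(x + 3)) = x - 4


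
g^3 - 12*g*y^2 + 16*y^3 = (g - 2*y)^2*(g + 4*y)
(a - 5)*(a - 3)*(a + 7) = a^3 - a^2 - 41*a + 105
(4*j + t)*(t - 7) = 4*j*t - 28*j + t^2 - 7*t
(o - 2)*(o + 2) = o^2 - 4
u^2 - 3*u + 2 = (u - 2)*(u - 1)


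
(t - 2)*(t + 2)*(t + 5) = t^3 + 5*t^2 - 4*t - 20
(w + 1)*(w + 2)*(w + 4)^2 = w^4 + 11*w^3 + 42*w^2 + 64*w + 32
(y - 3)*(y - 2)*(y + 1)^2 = y^4 - 3*y^3 - 3*y^2 + 7*y + 6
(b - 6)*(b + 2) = b^2 - 4*b - 12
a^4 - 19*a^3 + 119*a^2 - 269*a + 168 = (a - 8)*(a - 7)*(a - 3)*(a - 1)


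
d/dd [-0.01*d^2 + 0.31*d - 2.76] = 0.31 - 0.02*d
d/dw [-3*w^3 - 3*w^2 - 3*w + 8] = -9*w^2 - 6*w - 3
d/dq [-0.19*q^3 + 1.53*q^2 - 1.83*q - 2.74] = -0.57*q^2 + 3.06*q - 1.83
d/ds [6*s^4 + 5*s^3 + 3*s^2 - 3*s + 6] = 24*s^3 + 15*s^2 + 6*s - 3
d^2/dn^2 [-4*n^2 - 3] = -8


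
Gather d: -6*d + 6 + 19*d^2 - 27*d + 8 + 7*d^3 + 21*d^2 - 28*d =7*d^3 + 40*d^2 - 61*d + 14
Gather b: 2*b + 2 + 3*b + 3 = 5*b + 5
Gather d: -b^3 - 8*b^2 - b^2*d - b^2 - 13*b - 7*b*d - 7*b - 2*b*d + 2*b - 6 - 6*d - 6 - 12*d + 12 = -b^3 - 9*b^2 - 18*b + d*(-b^2 - 9*b - 18)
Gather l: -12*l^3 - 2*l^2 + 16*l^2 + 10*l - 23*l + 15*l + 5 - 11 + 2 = -12*l^3 + 14*l^2 + 2*l - 4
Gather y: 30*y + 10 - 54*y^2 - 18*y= -54*y^2 + 12*y + 10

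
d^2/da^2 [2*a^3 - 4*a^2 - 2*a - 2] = 12*a - 8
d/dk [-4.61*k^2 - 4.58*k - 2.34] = -9.22*k - 4.58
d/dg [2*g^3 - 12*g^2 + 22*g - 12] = 6*g^2 - 24*g + 22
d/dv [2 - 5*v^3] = -15*v^2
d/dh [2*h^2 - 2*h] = 4*h - 2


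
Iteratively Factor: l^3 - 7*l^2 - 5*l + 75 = (l - 5)*(l^2 - 2*l - 15) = (l - 5)^2*(l + 3)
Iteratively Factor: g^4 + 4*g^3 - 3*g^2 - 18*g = (g - 2)*(g^3 + 6*g^2 + 9*g) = (g - 2)*(g + 3)*(g^2 + 3*g) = (g - 2)*(g + 3)^2*(g)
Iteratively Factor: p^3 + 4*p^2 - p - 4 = (p + 4)*(p^2 - 1) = (p + 1)*(p + 4)*(p - 1)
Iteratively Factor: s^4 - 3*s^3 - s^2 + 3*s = (s + 1)*(s^3 - 4*s^2 + 3*s) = s*(s + 1)*(s^2 - 4*s + 3) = s*(s - 1)*(s + 1)*(s - 3)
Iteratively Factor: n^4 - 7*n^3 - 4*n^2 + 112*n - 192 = (n + 4)*(n^3 - 11*n^2 + 40*n - 48) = (n - 4)*(n + 4)*(n^2 - 7*n + 12) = (n - 4)^2*(n + 4)*(n - 3)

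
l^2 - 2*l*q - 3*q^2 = (l - 3*q)*(l + q)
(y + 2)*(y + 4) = y^2 + 6*y + 8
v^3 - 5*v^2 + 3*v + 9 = (v - 3)^2*(v + 1)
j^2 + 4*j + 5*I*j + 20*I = (j + 4)*(j + 5*I)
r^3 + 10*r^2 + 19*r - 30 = (r - 1)*(r + 5)*(r + 6)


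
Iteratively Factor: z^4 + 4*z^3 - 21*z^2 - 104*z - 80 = (z + 1)*(z^3 + 3*z^2 - 24*z - 80) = (z - 5)*(z + 1)*(z^2 + 8*z + 16) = (z - 5)*(z + 1)*(z + 4)*(z + 4)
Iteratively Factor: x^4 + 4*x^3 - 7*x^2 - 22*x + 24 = (x + 3)*(x^3 + x^2 - 10*x + 8) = (x - 2)*(x + 3)*(x^2 + 3*x - 4) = (x - 2)*(x + 3)*(x + 4)*(x - 1)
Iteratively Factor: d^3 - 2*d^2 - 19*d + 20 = (d - 5)*(d^2 + 3*d - 4) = (d - 5)*(d - 1)*(d + 4)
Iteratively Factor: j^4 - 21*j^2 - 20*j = (j - 5)*(j^3 + 5*j^2 + 4*j) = j*(j - 5)*(j^2 + 5*j + 4) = j*(j - 5)*(j + 4)*(j + 1)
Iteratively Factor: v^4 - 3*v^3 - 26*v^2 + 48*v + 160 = (v + 4)*(v^3 - 7*v^2 + 2*v + 40) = (v - 5)*(v + 4)*(v^2 - 2*v - 8) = (v - 5)*(v + 2)*(v + 4)*(v - 4)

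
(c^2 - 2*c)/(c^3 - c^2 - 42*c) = (2 - c)/(-c^2 + c + 42)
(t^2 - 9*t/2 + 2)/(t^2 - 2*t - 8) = (t - 1/2)/(t + 2)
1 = 1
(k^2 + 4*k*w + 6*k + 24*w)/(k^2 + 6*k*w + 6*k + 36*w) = (k + 4*w)/(k + 6*w)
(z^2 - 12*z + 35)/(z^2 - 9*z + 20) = (z - 7)/(z - 4)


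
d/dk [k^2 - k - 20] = 2*k - 1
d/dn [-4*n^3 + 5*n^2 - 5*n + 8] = -12*n^2 + 10*n - 5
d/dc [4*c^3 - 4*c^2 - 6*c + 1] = 12*c^2 - 8*c - 6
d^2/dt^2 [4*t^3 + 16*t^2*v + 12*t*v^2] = 24*t + 32*v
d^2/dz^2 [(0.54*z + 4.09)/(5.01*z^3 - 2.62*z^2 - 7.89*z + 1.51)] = (81.324324*z^5 + 1189.38402*z^4 - 808.873764*z^3 - 850.608678*z^2 + 334.456506*z + 554.450906)/(125.751501*z^9 - 197.286786*z^8 - 490.947435*z^7 + 717.113033*z^6 + 654.245343*z^5 - 816.337608*z^4 - 269.612658*z^3 + 264.080427*z^2 - 53.969967*z + 3.442951)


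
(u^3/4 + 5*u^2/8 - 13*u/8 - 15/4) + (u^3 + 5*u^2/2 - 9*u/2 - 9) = 5*u^3/4 + 25*u^2/8 - 49*u/8 - 51/4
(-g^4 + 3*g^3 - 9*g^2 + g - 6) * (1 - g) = g^5 - 4*g^4 + 12*g^3 - 10*g^2 + 7*g - 6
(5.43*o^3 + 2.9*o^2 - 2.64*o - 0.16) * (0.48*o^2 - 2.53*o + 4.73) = 2.6064*o^5 - 12.3459*o^4 + 17.0797*o^3 + 20.3194*o^2 - 12.0824*o - 0.7568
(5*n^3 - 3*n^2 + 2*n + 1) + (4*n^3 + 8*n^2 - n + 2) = 9*n^3 + 5*n^2 + n + 3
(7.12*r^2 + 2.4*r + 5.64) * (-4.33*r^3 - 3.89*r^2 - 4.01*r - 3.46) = -30.8296*r^5 - 38.0888*r^4 - 62.3084*r^3 - 56.1988*r^2 - 30.9204*r - 19.5144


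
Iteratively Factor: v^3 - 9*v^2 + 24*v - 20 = (v - 5)*(v^2 - 4*v + 4) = (v - 5)*(v - 2)*(v - 2)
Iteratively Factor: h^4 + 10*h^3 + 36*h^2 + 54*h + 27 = (h + 3)*(h^3 + 7*h^2 + 15*h + 9) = (h + 3)^2*(h^2 + 4*h + 3) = (h + 1)*(h + 3)^2*(h + 3)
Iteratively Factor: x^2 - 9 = (x - 3)*(x + 3)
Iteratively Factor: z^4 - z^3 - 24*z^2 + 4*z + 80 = (z - 5)*(z^3 + 4*z^2 - 4*z - 16) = (z - 5)*(z + 4)*(z^2 - 4) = (z - 5)*(z - 2)*(z + 4)*(z + 2)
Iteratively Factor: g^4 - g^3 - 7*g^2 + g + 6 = (g + 1)*(g^3 - 2*g^2 - 5*g + 6) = (g - 3)*(g + 1)*(g^2 + g - 2) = (g - 3)*(g - 1)*(g + 1)*(g + 2)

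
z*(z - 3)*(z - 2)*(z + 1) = z^4 - 4*z^3 + z^2 + 6*z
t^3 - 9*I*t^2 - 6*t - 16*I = (t - 8*I)*(t - 2*I)*(t + I)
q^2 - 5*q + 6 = (q - 3)*(q - 2)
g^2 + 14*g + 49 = (g + 7)^2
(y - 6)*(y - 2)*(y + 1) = y^3 - 7*y^2 + 4*y + 12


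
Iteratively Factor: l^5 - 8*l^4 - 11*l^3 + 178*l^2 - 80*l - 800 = (l - 4)*(l^4 - 4*l^3 - 27*l^2 + 70*l + 200) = (l - 5)*(l - 4)*(l^3 + l^2 - 22*l - 40) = (l - 5)*(l - 4)*(l + 4)*(l^2 - 3*l - 10) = (l - 5)^2*(l - 4)*(l + 4)*(l + 2)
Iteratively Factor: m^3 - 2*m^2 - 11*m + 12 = (m - 4)*(m^2 + 2*m - 3) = (m - 4)*(m + 3)*(m - 1)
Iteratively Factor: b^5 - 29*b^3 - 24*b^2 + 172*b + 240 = (b - 3)*(b^4 + 3*b^3 - 20*b^2 - 84*b - 80) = (b - 3)*(b + 2)*(b^3 + b^2 - 22*b - 40) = (b - 3)*(b + 2)^2*(b^2 - b - 20) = (b - 5)*(b - 3)*(b + 2)^2*(b + 4)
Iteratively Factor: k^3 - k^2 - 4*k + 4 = (k + 2)*(k^2 - 3*k + 2) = (k - 2)*(k + 2)*(k - 1)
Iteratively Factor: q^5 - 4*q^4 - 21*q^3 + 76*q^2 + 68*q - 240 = (q - 3)*(q^4 - q^3 - 24*q^2 + 4*q + 80) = (q - 3)*(q + 4)*(q^3 - 5*q^2 - 4*q + 20) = (q - 5)*(q - 3)*(q + 4)*(q^2 - 4) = (q - 5)*(q - 3)*(q + 2)*(q + 4)*(q - 2)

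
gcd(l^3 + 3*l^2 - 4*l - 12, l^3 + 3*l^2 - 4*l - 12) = l^3 + 3*l^2 - 4*l - 12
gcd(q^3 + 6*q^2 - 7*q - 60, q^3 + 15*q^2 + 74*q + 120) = q^2 + 9*q + 20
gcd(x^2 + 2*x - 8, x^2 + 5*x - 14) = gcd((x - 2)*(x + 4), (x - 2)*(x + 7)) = x - 2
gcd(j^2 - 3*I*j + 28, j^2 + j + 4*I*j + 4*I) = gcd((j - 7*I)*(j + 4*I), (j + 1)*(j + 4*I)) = j + 4*I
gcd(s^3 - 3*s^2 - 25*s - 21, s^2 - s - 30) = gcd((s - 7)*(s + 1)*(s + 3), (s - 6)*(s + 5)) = 1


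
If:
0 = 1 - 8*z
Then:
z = 1/8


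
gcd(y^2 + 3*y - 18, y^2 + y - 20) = 1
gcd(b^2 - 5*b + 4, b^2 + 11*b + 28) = 1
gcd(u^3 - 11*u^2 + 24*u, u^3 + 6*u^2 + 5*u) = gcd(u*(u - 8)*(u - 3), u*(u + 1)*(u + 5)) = u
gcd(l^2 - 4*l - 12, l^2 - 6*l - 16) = l + 2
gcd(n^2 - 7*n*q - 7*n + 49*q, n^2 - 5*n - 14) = n - 7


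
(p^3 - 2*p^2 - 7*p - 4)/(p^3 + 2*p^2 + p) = (p - 4)/p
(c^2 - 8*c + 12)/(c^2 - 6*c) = (c - 2)/c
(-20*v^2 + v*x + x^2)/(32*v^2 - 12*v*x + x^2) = (5*v + x)/(-8*v + x)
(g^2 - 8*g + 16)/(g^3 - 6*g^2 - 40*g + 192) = (g - 4)/(g^2 - 2*g - 48)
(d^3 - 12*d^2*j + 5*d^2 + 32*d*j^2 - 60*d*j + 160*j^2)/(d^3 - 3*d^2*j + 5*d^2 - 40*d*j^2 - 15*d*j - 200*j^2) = (d - 4*j)/(d + 5*j)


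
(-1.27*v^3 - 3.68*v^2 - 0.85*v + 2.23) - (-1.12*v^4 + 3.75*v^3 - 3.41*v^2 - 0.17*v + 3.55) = 1.12*v^4 - 5.02*v^3 - 0.27*v^2 - 0.68*v - 1.32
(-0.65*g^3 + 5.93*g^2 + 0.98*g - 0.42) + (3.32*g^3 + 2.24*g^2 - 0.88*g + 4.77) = 2.67*g^3 + 8.17*g^2 + 0.1*g + 4.35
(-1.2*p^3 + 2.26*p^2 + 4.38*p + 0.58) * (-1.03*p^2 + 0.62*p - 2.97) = 1.236*p^5 - 3.0718*p^4 + 0.453799999999999*p^3 - 4.594*p^2 - 12.649*p - 1.7226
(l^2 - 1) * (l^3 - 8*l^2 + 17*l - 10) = l^5 - 8*l^4 + 16*l^3 - 2*l^2 - 17*l + 10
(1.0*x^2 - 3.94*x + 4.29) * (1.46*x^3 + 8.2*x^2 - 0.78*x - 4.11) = 1.46*x^5 + 2.4476*x^4 - 26.8246*x^3 + 34.1412*x^2 + 12.8472*x - 17.6319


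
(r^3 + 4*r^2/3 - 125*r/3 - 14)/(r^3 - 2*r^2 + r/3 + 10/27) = 9*(r^2 + r - 42)/(9*r^2 - 21*r + 10)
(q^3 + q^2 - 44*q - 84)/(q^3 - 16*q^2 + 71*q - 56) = (q^2 + 8*q + 12)/(q^2 - 9*q + 8)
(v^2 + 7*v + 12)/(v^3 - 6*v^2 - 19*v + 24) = (v + 4)/(v^2 - 9*v + 8)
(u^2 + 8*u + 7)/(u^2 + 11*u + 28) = (u + 1)/(u + 4)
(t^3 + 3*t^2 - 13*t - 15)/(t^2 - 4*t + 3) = (t^2 + 6*t + 5)/(t - 1)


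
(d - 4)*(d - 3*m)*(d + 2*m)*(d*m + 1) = d^4*m - d^3*m^2 - 4*d^3*m + d^3 - 6*d^2*m^3 + 4*d^2*m^2 - d^2*m - 4*d^2 + 24*d*m^3 - 6*d*m^2 + 4*d*m + 24*m^2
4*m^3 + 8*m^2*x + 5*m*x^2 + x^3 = (m + x)*(2*m + x)^2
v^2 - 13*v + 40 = (v - 8)*(v - 5)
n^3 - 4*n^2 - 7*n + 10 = (n - 5)*(n - 1)*(n + 2)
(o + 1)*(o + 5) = o^2 + 6*o + 5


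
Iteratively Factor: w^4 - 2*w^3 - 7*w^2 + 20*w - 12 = (w - 1)*(w^3 - w^2 - 8*w + 12) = (w - 1)*(w + 3)*(w^2 - 4*w + 4) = (w - 2)*(w - 1)*(w + 3)*(w - 2)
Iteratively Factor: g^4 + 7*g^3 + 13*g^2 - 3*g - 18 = (g + 3)*(g^3 + 4*g^2 + g - 6) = (g + 2)*(g + 3)*(g^2 + 2*g - 3) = (g + 2)*(g + 3)^2*(g - 1)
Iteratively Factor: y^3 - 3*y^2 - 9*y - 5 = (y + 1)*(y^2 - 4*y - 5) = (y - 5)*(y + 1)*(y + 1)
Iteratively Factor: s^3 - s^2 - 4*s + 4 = (s - 1)*(s^2 - 4) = (s - 1)*(s + 2)*(s - 2)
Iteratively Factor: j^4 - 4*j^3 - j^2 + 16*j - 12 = (j - 1)*(j^3 - 3*j^2 - 4*j + 12) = (j - 3)*(j - 1)*(j^2 - 4) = (j - 3)*(j - 1)*(j + 2)*(j - 2)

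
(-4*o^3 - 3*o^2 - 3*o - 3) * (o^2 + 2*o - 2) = -4*o^5 - 11*o^4 - o^3 - 3*o^2 + 6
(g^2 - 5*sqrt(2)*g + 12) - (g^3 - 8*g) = -g^3 + g^2 - 5*sqrt(2)*g + 8*g + 12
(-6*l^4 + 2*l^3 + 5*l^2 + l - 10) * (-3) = 18*l^4 - 6*l^3 - 15*l^2 - 3*l + 30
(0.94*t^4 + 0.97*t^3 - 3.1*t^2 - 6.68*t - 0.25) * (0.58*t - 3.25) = 0.5452*t^5 - 2.4924*t^4 - 4.9505*t^3 + 6.2006*t^2 + 21.565*t + 0.8125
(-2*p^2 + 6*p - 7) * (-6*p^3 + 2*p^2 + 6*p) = 12*p^5 - 40*p^4 + 42*p^3 + 22*p^2 - 42*p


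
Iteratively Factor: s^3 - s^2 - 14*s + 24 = (s + 4)*(s^2 - 5*s + 6) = (s - 3)*(s + 4)*(s - 2)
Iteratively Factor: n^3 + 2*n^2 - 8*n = (n)*(n^2 + 2*n - 8) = n*(n - 2)*(n + 4)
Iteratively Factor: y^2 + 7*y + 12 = (y + 4)*(y + 3)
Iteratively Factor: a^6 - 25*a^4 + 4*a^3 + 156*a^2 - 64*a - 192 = (a - 4)*(a^5 + 4*a^4 - 9*a^3 - 32*a^2 + 28*a + 48) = (a - 4)*(a + 1)*(a^4 + 3*a^3 - 12*a^2 - 20*a + 48) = (a - 4)*(a - 2)*(a + 1)*(a^3 + 5*a^2 - 2*a - 24) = (a - 4)*(a - 2)^2*(a + 1)*(a^2 + 7*a + 12) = (a - 4)*(a - 2)^2*(a + 1)*(a + 3)*(a + 4)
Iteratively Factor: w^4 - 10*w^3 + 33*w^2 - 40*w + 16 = (w - 1)*(w^3 - 9*w^2 + 24*w - 16) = (w - 4)*(w - 1)*(w^2 - 5*w + 4) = (w - 4)*(w - 1)^2*(w - 4)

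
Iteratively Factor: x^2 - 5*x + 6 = (x - 3)*(x - 2)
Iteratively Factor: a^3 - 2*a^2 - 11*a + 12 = (a - 1)*(a^2 - a - 12) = (a - 4)*(a - 1)*(a + 3)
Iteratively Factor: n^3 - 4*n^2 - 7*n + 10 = (n - 1)*(n^2 - 3*n - 10) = (n - 5)*(n - 1)*(n + 2)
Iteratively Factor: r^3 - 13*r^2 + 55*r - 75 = (r - 5)*(r^2 - 8*r + 15) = (r - 5)^2*(r - 3)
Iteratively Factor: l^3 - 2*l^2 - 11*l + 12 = (l - 1)*(l^2 - l - 12) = (l - 4)*(l - 1)*(l + 3)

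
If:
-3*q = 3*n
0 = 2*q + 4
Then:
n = 2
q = -2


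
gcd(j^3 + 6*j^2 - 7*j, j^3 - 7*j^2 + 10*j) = j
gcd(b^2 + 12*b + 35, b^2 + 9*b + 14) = b + 7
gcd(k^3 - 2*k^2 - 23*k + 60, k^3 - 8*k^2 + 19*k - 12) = k^2 - 7*k + 12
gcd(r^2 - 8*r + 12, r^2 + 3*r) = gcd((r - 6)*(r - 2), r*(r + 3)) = 1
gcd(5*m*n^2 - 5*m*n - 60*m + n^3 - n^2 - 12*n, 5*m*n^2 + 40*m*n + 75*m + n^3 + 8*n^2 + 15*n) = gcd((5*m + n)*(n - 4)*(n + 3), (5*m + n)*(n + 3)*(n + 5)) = 5*m*n + 15*m + n^2 + 3*n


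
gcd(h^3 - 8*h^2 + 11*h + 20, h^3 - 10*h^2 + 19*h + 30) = h^2 - 4*h - 5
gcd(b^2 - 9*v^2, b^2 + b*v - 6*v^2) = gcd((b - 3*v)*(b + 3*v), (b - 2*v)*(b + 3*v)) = b + 3*v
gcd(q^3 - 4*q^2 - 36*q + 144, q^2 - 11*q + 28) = q - 4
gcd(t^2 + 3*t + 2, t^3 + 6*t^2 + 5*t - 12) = 1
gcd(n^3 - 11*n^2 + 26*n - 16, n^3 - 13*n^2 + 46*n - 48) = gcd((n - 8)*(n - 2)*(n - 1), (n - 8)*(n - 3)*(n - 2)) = n^2 - 10*n + 16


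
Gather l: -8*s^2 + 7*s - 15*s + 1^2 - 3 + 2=-8*s^2 - 8*s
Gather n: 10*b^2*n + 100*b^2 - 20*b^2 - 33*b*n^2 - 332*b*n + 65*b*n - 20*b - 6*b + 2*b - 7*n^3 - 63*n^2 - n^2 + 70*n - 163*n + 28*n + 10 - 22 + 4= 80*b^2 - 24*b - 7*n^3 + n^2*(-33*b - 64) + n*(10*b^2 - 267*b - 65) - 8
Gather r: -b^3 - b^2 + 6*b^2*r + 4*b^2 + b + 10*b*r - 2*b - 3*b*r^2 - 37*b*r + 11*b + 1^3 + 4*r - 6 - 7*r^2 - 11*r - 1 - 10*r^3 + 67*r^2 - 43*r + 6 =-b^3 + 3*b^2 + 10*b - 10*r^3 + r^2*(60 - 3*b) + r*(6*b^2 - 27*b - 50)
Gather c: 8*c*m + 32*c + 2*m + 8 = c*(8*m + 32) + 2*m + 8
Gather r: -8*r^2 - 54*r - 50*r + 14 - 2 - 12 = -8*r^2 - 104*r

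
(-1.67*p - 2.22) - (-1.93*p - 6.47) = 0.26*p + 4.25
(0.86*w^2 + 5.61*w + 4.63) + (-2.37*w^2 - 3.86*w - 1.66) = -1.51*w^2 + 1.75*w + 2.97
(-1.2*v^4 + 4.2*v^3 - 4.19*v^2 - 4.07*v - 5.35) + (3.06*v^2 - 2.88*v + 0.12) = -1.2*v^4 + 4.2*v^3 - 1.13*v^2 - 6.95*v - 5.23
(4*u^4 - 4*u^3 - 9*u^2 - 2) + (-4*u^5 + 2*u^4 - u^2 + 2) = -4*u^5 + 6*u^4 - 4*u^3 - 10*u^2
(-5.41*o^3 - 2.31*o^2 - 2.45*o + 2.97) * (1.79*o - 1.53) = -9.6839*o^4 + 4.1424*o^3 - 0.8512*o^2 + 9.0648*o - 4.5441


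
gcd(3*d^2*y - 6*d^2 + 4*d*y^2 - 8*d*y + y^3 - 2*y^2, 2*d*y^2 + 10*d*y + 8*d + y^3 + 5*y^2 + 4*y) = 1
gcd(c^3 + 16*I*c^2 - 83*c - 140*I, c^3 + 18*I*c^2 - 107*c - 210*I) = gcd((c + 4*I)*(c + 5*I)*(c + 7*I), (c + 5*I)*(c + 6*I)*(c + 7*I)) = c^2 + 12*I*c - 35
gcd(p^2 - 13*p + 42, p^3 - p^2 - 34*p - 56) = p - 7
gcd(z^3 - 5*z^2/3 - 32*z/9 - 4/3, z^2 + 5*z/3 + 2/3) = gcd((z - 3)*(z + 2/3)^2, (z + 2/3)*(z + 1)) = z + 2/3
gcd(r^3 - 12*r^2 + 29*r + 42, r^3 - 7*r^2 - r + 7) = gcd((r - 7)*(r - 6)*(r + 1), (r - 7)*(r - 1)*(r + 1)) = r^2 - 6*r - 7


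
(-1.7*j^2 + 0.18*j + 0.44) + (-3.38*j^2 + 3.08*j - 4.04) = -5.08*j^2 + 3.26*j - 3.6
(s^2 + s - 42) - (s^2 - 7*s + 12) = 8*s - 54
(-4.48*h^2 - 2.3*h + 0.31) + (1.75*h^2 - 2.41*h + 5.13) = -2.73*h^2 - 4.71*h + 5.44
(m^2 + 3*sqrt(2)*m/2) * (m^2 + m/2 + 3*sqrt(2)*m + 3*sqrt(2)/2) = m^4 + m^3/2 + 9*sqrt(2)*m^3/2 + 9*sqrt(2)*m^2/4 + 9*m^2 + 9*m/2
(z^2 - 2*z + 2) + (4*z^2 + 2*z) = 5*z^2 + 2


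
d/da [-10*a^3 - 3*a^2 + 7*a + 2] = -30*a^2 - 6*a + 7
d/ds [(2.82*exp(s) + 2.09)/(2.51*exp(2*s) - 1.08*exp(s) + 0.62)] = (-7.0782*exp(2*s) - 10.4918*exp(s) + 4.0056)*exp(s)/(6.3001*exp(4*s) - 5.4216*exp(3*s) + 4.2788*exp(2*s) - 1.3392*exp(s) + 0.3844)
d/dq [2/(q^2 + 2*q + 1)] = 4*(-q - 1)/(q^2 + 2*q + 1)^2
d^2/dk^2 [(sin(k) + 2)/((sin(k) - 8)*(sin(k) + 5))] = -(sin(k)^5 + 11*sin(k)^4 + 220*sin(k)^3 + 206*sin(k)^2 + 1156*sin(k) + 44)/((sin(k) - 8)^3*(sin(k) + 5)^3)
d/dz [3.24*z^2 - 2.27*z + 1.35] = 6.48*z - 2.27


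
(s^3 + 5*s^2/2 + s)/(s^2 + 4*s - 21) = s*(2*s^2 + 5*s + 2)/(2*(s^2 + 4*s - 21))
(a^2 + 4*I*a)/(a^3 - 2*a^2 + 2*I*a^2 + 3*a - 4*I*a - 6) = a*(a + 4*I)/(a^3 + 2*a^2*(-1 + I) + a*(3 - 4*I) - 6)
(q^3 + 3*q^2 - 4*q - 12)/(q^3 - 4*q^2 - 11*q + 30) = (q + 2)/(q - 5)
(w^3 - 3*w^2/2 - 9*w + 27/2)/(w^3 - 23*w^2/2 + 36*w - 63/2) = (w + 3)/(w - 7)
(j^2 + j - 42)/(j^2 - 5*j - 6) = (j + 7)/(j + 1)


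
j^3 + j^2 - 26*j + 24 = (j - 4)*(j - 1)*(j + 6)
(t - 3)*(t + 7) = t^2 + 4*t - 21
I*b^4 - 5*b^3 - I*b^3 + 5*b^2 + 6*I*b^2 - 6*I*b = b*(b - I)*(b + 6*I)*(I*b - I)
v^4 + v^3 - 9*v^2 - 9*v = v*(v - 3)*(v + 1)*(v + 3)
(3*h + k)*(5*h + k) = 15*h^2 + 8*h*k + k^2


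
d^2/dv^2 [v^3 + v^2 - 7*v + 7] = 6*v + 2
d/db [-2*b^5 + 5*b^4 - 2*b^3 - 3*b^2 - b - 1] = -10*b^4 + 20*b^3 - 6*b^2 - 6*b - 1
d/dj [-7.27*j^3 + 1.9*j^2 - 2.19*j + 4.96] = -21.81*j^2 + 3.8*j - 2.19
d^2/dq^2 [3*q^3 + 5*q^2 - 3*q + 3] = 18*q + 10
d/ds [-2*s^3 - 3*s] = -6*s^2 - 3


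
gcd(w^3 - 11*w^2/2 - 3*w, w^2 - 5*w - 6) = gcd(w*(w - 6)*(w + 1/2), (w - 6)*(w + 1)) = w - 6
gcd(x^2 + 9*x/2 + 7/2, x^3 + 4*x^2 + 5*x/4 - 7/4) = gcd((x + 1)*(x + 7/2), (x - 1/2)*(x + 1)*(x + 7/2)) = x^2 + 9*x/2 + 7/2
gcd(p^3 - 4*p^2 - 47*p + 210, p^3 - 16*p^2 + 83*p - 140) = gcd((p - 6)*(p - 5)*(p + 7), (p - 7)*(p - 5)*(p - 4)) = p - 5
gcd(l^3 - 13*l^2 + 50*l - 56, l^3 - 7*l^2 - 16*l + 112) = l^2 - 11*l + 28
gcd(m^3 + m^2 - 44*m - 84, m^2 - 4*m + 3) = 1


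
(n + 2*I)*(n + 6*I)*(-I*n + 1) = -I*n^3 + 9*n^2 + 20*I*n - 12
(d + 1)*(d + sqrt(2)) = d^2 + d + sqrt(2)*d + sqrt(2)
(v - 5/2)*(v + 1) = v^2 - 3*v/2 - 5/2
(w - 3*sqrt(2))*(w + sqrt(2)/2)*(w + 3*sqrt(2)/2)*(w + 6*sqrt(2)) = w^4 + 5*sqrt(2)*w^3 - 45*w^2/2 - 135*sqrt(2)*w/2 - 54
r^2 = r^2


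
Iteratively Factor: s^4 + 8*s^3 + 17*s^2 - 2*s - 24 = (s + 2)*(s^3 + 6*s^2 + 5*s - 12) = (s + 2)*(s + 4)*(s^2 + 2*s - 3) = (s - 1)*(s + 2)*(s + 4)*(s + 3)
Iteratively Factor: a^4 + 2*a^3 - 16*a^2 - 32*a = (a + 2)*(a^3 - 16*a) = a*(a + 2)*(a^2 - 16) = a*(a - 4)*(a + 2)*(a + 4)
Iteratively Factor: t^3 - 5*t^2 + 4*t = (t)*(t^2 - 5*t + 4) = t*(t - 1)*(t - 4)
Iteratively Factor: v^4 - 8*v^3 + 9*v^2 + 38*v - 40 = (v - 5)*(v^3 - 3*v^2 - 6*v + 8) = (v - 5)*(v - 4)*(v^2 + v - 2) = (v - 5)*(v - 4)*(v - 1)*(v + 2)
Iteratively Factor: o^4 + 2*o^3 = (o)*(o^3 + 2*o^2) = o*(o + 2)*(o^2) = o^2*(o + 2)*(o)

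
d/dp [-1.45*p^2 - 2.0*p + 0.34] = -2.9*p - 2.0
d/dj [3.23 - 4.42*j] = -4.42000000000000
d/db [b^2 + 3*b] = 2*b + 3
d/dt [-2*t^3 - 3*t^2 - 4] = 6*t*(-t - 1)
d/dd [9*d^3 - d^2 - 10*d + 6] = 27*d^2 - 2*d - 10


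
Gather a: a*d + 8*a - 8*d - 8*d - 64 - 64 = a*(d + 8) - 16*d - 128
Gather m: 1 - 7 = -6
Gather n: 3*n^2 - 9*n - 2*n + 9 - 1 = 3*n^2 - 11*n + 8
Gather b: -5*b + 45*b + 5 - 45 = 40*b - 40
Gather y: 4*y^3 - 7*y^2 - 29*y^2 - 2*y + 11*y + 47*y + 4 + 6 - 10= 4*y^3 - 36*y^2 + 56*y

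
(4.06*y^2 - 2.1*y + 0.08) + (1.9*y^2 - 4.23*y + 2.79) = 5.96*y^2 - 6.33*y + 2.87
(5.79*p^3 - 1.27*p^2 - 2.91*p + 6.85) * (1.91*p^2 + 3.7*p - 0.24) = 11.0589*p^5 + 18.9973*p^4 - 11.6467*p^3 + 2.6213*p^2 + 26.0434*p - 1.644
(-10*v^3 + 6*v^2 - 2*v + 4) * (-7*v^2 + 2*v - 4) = 70*v^5 - 62*v^4 + 66*v^3 - 56*v^2 + 16*v - 16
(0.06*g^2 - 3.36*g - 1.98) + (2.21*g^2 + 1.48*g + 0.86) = 2.27*g^2 - 1.88*g - 1.12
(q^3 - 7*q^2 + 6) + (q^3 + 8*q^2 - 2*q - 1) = 2*q^3 + q^2 - 2*q + 5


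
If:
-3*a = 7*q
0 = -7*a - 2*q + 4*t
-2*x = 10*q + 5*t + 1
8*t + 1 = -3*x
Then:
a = 28/403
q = -12/403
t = 43/403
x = -249/403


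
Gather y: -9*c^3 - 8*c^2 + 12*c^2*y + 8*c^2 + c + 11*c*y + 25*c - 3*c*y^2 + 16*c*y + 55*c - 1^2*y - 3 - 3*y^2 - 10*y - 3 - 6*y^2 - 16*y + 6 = -9*c^3 + 81*c + y^2*(-3*c - 9) + y*(12*c^2 + 27*c - 27)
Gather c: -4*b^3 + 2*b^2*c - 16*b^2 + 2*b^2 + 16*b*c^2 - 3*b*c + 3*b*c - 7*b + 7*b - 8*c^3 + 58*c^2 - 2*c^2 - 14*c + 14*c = -4*b^3 + 2*b^2*c - 14*b^2 - 8*c^3 + c^2*(16*b + 56)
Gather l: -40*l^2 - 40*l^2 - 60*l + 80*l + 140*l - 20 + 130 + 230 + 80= -80*l^2 + 160*l + 420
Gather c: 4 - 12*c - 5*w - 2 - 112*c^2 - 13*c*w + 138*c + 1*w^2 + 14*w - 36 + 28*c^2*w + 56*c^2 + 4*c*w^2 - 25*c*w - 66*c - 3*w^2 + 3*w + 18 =c^2*(28*w - 56) + c*(4*w^2 - 38*w + 60) - 2*w^2 + 12*w - 16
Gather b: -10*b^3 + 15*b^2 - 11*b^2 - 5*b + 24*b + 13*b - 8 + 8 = -10*b^3 + 4*b^2 + 32*b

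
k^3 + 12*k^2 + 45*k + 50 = (k + 2)*(k + 5)^2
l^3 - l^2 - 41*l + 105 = (l - 5)*(l - 3)*(l + 7)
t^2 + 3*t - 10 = (t - 2)*(t + 5)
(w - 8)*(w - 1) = w^2 - 9*w + 8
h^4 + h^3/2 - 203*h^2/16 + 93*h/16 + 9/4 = (h - 3)*(h - 3/4)*(h + 1/4)*(h + 4)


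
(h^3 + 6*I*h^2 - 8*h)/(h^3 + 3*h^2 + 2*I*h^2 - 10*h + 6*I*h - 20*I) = h*(h + 4*I)/(h^2 + 3*h - 10)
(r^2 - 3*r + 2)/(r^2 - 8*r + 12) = (r - 1)/(r - 6)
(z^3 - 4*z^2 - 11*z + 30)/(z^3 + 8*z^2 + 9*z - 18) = (z^2 - 7*z + 10)/(z^2 + 5*z - 6)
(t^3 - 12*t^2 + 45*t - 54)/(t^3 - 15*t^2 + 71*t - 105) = (t^2 - 9*t + 18)/(t^2 - 12*t + 35)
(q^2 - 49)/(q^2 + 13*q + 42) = (q - 7)/(q + 6)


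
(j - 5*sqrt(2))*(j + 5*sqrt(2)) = j^2 - 50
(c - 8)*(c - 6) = c^2 - 14*c + 48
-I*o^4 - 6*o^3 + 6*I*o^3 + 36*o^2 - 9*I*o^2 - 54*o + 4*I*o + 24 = (o - 4)*(o - 1)*(o - 6*I)*(-I*o + I)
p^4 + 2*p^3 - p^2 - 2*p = p*(p - 1)*(p + 1)*(p + 2)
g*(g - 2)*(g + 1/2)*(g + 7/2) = g^4 + 2*g^3 - 25*g^2/4 - 7*g/2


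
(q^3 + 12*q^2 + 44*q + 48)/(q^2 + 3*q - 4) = (q^2 + 8*q + 12)/(q - 1)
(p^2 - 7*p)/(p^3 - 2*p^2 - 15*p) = (7 - p)/(-p^2 + 2*p + 15)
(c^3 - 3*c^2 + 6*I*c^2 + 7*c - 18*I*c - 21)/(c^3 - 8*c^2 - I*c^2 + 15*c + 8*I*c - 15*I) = (c + 7*I)/(c - 5)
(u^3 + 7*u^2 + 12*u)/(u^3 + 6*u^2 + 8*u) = (u + 3)/(u + 2)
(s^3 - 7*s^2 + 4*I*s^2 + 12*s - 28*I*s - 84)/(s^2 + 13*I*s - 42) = (s^2 - s*(7 + 2*I) + 14*I)/(s + 7*I)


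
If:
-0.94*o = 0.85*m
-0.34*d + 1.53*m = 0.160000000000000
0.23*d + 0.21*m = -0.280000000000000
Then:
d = -1.09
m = -0.14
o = 0.12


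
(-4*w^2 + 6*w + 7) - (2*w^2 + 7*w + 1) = -6*w^2 - w + 6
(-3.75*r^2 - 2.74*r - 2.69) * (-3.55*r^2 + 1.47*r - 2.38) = 13.3125*r^4 + 4.2145*r^3 + 14.4467*r^2 + 2.5669*r + 6.4022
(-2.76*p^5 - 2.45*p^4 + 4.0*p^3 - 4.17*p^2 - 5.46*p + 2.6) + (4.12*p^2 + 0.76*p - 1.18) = -2.76*p^5 - 2.45*p^4 + 4.0*p^3 - 0.0499999999999998*p^2 - 4.7*p + 1.42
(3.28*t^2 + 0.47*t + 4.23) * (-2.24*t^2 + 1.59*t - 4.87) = -7.3472*t^4 + 4.1624*t^3 - 24.7015*t^2 + 4.4368*t - 20.6001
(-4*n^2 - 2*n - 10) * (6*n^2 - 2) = -24*n^4 - 12*n^3 - 52*n^2 + 4*n + 20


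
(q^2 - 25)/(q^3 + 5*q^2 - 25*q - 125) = 1/(q + 5)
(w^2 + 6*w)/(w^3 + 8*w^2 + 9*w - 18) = w/(w^2 + 2*w - 3)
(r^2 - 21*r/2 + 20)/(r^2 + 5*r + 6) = (r^2 - 21*r/2 + 20)/(r^2 + 5*r + 6)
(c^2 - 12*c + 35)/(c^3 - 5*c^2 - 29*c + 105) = (c - 5)/(c^2 + 2*c - 15)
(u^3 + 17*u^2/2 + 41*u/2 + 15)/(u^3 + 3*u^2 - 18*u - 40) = (u + 3/2)/(u - 4)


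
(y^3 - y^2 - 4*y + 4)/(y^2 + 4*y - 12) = (y^2 + y - 2)/(y + 6)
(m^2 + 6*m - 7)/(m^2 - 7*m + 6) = (m + 7)/(m - 6)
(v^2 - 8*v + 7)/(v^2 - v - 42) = (v - 1)/(v + 6)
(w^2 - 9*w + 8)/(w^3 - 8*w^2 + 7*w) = (w - 8)/(w*(w - 7))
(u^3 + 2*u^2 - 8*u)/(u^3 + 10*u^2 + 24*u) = (u - 2)/(u + 6)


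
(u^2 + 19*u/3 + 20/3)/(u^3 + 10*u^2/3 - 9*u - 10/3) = (3*u + 4)/(3*u^2 - 5*u - 2)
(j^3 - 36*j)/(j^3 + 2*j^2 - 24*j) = (j - 6)/(j - 4)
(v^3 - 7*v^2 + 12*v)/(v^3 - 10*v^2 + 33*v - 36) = v/(v - 3)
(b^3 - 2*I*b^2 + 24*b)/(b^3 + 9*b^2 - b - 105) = b*(b^2 - 2*I*b + 24)/(b^3 + 9*b^2 - b - 105)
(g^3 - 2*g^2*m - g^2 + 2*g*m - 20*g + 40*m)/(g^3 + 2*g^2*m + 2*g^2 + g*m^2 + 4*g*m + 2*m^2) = (g^3 - 2*g^2*m - g^2 + 2*g*m - 20*g + 40*m)/(g^3 + 2*g^2*m + 2*g^2 + g*m^2 + 4*g*m + 2*m^2)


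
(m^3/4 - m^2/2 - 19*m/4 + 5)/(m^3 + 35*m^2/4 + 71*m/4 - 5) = (m^2 - 6*m + 5)/(4*m^2 + 19*m - 5)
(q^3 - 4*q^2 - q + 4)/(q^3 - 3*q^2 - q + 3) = (q - 4)/(q - 3)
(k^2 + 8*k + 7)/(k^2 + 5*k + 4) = (k + 7)/(k + 4)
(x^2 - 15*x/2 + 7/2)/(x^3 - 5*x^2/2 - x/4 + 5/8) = 4*(x - 7)/(4*x^2 - 8*x - 5)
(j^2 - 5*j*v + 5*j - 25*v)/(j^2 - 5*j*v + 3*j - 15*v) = (j + 5)/(j + 3)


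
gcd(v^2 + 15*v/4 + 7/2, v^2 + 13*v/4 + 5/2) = v + 2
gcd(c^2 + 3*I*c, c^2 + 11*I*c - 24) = c + 3*I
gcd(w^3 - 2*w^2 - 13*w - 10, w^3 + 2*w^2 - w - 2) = w^2 + 3*w + 2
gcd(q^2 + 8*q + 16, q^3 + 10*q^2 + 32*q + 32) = q^2 + 8*q + 16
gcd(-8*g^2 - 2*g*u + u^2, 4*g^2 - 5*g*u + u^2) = -4*g + u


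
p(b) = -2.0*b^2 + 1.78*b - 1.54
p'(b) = 1.78 - 4.0*b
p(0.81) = -1.41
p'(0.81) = -1.46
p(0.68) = -1.25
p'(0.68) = -0.94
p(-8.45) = -159.39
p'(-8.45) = 35.58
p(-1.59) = -9.43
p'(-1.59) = 8.14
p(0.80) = -1.40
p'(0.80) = -1.42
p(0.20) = -1.26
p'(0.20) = 0.98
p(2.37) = -8.56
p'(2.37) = -7.70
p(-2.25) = -15.67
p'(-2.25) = 10.78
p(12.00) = -268.18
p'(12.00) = -46.22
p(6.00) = -62.86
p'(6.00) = -22.22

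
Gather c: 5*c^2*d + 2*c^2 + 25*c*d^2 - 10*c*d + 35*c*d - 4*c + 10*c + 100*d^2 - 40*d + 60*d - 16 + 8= c^2*(5*d + 2) + c*(25*d^2 + 25*d + 6) + 100*d^2 + 20*d - 8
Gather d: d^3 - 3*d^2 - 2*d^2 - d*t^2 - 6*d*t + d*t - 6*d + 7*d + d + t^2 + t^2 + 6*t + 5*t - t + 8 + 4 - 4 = d^3 - 5*d^2 + d*(-t^2 - 5*t + 2) + 2*t^2 + 10*t + 8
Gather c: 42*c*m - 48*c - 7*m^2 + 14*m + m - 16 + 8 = c*(42*m - 48) - 7*m^2 + 15*m - 8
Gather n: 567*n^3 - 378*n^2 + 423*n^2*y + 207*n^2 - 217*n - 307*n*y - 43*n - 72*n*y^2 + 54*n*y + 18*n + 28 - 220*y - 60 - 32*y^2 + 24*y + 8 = 567*n^3 + n^2*(423*y - 171) + n*(-72*y^2 - 253*y - 242) - 32*y^2 - 196*y - 24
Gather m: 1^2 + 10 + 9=20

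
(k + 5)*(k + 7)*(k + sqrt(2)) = k^3 + sqrt(2)*k^2 + 12*k^2 + 12*sqrt(2)*k + 35*k + 35*sqrt(2)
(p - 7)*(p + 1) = p^2 - 6*p - 7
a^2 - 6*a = a*(a - 6)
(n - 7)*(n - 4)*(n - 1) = n^3 - 12*n^2 + 39*n - 28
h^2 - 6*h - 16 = (h - 8)*(h + 2)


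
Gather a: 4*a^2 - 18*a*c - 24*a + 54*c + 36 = 4*a^2 + a*(-18*c - 24) + 54*c + 36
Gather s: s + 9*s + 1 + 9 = 10*s + 10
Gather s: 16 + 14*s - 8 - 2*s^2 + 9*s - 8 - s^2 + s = -3*s^2 + 24*s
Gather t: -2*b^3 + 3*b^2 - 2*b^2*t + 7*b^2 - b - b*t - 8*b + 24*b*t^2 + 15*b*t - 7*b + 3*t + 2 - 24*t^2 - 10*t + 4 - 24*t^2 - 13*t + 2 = -2*b^3 + 10*b^2 - 16*b + t^2*(24*b - 48) + t*(-2*b^2 + 14*b - 20) + 8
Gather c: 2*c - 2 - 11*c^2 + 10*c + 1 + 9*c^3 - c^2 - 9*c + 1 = 9*c^3 - 12*c^2 + 3*c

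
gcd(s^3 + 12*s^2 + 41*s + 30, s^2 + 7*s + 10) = s + 5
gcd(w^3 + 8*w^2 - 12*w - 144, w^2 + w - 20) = w - 4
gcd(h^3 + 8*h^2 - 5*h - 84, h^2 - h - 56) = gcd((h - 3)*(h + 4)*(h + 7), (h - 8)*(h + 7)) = h + 7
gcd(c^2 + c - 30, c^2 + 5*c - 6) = c + 6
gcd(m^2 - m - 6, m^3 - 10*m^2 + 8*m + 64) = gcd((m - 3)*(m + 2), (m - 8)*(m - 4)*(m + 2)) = m + 2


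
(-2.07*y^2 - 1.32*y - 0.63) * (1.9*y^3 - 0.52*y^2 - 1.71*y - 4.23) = -3.933*y^5 - 1.4316*y^4 + 3.0291*y^3 + 11.3409*y^2 + 6.6609*y + 2.6649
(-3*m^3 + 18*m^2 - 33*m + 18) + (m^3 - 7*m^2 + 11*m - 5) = -2*m^3 + 11*m^2 - 22*m + 13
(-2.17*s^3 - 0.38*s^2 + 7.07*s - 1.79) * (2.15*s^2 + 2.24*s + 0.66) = -4.6655*s^5 - 5.6778*s^4 + 12.9171*s^3 + 11.7375*s^2 + 0.6566*s - 1.1814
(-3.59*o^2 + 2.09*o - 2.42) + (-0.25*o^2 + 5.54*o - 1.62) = -3.84*o^2 + 7.63*o - 4.04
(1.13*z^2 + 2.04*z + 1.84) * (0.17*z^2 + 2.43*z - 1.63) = 0.1921*z^4 + 3.0927*z^3 + 3.4281*z^2 + 1.146*z - 2.9992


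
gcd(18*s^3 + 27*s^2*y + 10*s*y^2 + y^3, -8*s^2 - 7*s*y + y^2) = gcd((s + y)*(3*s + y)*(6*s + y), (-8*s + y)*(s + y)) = s + y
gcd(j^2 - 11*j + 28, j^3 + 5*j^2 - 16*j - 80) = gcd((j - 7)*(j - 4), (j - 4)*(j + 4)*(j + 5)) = j - 4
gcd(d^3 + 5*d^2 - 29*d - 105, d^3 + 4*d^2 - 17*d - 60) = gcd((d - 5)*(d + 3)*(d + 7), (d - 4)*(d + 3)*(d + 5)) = d + 3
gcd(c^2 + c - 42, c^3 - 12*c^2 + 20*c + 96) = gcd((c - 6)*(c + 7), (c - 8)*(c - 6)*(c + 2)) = c - 6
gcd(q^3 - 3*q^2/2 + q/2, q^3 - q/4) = q^2 - q/2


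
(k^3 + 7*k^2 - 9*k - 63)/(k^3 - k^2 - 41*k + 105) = (k + 3)/(k - 5)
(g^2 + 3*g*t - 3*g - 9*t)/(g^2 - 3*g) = (g + 3*t)/g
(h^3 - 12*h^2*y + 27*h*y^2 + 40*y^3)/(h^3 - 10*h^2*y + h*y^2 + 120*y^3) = (h + y)/(h + 3*y)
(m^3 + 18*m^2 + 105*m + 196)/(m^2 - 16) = (m^2 + 14*m + 49)/(m - 4)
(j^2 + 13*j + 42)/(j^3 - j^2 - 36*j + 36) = (j + 7)/(j^2 - 7*j + 6)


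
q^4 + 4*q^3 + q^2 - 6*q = q*(q - 1)*(q + 2)*(q + 3)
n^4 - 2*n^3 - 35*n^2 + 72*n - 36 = (n - 6)*(n - 1)^2*(n + 6)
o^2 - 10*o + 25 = (o - 5)^2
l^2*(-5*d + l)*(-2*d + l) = 10*d^2*l^2 - 7*d*l^3 + l^4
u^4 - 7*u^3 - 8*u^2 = u^2*(u - 8)*(u + 1)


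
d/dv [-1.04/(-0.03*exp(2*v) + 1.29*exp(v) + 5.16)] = (1.3416 - 0.0624*exp(v))*exp(v)/(-0.03*exp(2*v) + 1.29*exp(v) + 5.16)^2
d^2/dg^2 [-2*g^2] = -4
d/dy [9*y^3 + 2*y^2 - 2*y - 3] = 27*y^2 + 4*y - 2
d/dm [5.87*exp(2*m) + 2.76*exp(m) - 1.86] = (11.74*exp(m) + 2.76)*exp(m)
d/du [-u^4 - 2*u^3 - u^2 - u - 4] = -4*u^3 - 6*u^2 - 2*u - 1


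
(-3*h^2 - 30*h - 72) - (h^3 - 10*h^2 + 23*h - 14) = -h^3 + 7*h^2 - 53*h - 58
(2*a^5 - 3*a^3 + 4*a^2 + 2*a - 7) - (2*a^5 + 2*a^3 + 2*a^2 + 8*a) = -5*a^3 + 2*a^2 - 6*a - 7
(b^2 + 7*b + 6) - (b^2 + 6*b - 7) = b + 13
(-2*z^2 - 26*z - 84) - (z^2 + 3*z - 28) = -3*z^2 - 29*z - 56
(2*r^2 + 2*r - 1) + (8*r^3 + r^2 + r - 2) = 8*r^3 + 3*r^2 + 3*r - 3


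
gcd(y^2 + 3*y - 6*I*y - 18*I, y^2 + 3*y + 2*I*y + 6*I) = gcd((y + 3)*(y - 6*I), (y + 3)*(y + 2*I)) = y + 3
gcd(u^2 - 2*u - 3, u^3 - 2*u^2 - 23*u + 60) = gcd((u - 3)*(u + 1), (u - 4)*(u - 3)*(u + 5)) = u - 3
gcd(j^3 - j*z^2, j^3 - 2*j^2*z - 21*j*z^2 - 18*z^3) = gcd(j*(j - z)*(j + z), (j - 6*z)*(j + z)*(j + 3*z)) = j + z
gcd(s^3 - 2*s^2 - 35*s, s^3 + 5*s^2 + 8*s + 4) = 1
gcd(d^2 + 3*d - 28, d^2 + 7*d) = d + 7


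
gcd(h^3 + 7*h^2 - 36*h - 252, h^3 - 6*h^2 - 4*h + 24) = h - 6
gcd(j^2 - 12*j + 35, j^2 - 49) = j - 7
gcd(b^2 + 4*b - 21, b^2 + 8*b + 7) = b + 7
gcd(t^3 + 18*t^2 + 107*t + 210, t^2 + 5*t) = t + 5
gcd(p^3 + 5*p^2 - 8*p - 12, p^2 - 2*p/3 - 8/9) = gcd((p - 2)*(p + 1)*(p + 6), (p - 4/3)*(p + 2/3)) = 1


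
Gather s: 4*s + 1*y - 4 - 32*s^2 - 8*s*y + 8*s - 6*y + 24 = -32*s^2 + s*(12 - 8*y) - 5*y + 20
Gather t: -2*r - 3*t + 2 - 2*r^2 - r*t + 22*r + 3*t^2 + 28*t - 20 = -2*r^2 + 20*r + 3*t^2 + t*(25 - r) - 18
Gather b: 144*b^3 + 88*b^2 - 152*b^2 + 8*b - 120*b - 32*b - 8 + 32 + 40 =144*b^3 - 64*b^2 - 144*b + 64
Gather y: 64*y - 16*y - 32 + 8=48*y - 24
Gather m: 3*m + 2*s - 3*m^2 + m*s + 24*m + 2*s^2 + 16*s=-3*m^2 + m*(s + 27) + 2*s^2 + 18*s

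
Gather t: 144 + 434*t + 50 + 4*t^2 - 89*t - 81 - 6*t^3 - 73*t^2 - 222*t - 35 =-6*t^3 - 69*t^2 + 123*t + 78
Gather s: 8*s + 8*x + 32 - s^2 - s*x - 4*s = -s^2 + s*(4 - x) + 8*x + 32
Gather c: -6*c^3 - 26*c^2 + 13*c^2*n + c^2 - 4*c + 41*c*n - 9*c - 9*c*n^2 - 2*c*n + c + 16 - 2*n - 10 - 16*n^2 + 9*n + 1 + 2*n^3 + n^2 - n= -6*c^3 + c^2*(13*n - 25) + c*(-9*n^2 + 39*n - 12) + 2*n^3 - 15*n^2 + 6*n + 7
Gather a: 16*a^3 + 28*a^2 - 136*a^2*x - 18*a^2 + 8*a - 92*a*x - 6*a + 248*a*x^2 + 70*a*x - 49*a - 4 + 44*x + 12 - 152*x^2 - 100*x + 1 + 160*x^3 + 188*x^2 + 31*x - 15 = 16*a^3 + a^2*(10 - 136*x) + a*(248*x^2 - 22*x - 47) + 160*x^3 + 36*x^2 - 25*x - 6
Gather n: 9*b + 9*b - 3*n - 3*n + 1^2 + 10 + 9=18*b - 6*n + 20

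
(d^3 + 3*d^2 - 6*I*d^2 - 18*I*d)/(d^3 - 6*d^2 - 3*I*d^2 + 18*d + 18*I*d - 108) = d*(d + 3)/(d^2 + 3*d*(-2 + I) - 18*I)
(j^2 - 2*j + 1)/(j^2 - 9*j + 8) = (j - 1)/(j - 8)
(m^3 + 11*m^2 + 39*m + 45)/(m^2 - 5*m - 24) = (m^2 + 8*m + 15)/(m - 8)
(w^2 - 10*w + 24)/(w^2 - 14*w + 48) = (w - 4)/(w - 8)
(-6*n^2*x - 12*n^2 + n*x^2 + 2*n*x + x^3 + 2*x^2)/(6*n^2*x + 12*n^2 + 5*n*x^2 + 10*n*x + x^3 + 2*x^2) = (-2*n + x)/(2*n + x)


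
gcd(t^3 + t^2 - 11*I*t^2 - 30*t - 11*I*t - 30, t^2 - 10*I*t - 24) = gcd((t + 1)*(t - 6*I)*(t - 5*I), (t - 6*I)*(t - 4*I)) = t - 6*I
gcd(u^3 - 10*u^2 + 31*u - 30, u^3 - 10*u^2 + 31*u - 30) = u^3 - 10*u^2 + 31*u - 30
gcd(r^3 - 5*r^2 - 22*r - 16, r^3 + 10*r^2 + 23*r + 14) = r^2 + 3*r + 2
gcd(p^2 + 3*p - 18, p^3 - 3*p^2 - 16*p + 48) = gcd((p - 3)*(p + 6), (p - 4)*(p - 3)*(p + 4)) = p - 3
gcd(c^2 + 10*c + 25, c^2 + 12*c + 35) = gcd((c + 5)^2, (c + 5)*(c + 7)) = c + 5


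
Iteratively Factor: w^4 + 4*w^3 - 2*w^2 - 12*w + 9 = (w + 3)*(w^3 + w^2 - 5*w + 3) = (w - 1)*(w + 3)*(w^2 + 2*w - 3) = (w - 1)^2*(w + 3)*(w + 3)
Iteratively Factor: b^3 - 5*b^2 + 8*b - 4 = (b - 2)*(b^2 - 3*b + 2) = (b - 2)*(b - 1)*(b - 2)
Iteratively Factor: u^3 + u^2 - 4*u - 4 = (u + 1)*(u^2 - 4) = (u + 1)*(u + 2)*(u - 2)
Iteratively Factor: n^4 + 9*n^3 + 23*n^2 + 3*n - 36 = (n + 3)*(n^3 + 6*n^2 + 5*n - 12) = (n + 3)*(n + 4)*(n^2 + 2*n - 3) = (n - 1)*(n + 3)*(n + 4)*(n + 3)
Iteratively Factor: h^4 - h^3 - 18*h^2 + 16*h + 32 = (h + 4)*(h^3 - 5*h^2 + 2*h + 8) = (h - 4)*(h + 4)*(h^2 - h - 2) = (h - 4)*(h + 1)*(h + 4)*(h - 2)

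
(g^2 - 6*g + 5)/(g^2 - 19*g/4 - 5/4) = 4*(g - 1)/(4*g + 1)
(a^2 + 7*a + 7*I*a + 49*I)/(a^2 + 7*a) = (a + 7*I)/a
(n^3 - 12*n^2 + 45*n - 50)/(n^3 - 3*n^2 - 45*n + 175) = (n - 2)/(n + 7)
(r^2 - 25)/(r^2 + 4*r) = (r^2 - 25)/(r*(r + 4))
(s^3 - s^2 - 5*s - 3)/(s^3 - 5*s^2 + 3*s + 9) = (s + 1)/(s - 3)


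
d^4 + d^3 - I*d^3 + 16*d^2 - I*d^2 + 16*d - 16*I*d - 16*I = (d + 1)*(d - 4*I)*(d - I)*(d + 4*I)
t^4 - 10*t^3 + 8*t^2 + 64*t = t*(t - 8)*(t - 4)*(t + 2)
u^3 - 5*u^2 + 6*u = u*(u - 3)*(u - 2)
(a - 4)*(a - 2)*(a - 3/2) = a^3 - 15*a^2/2 + 17*a - 12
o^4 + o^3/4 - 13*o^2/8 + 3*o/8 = o*(o - 1)*(o - 1/4)*(o + 3/2)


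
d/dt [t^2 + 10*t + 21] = 2*t + 10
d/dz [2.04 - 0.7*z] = -0.700000000000000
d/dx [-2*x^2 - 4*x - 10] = -4*x - 4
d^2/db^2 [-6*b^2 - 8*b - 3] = -12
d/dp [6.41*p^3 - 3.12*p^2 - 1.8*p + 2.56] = 19.23*p^2 - 6.24*p - 1.8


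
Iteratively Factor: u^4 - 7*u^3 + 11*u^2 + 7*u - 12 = (u - 3)*(u^3 - 4*u^2 - u + 4) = (u - 3)*(u + 1)*(u^2 - 5*u + 4) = (u - 4)*(u - 3)*(u + 1)*(u - 1)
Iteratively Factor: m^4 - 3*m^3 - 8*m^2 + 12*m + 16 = (m - 2)*(m^3 - m^2 - 10*m - 8) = (m - 4)*(m - 2)*(m^2 + 3*m + 2) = (m - 4)*(m - 2)*(m + 2)*(m + 1)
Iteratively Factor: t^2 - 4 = (t + 2)*(t - 2)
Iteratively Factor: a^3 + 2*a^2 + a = (a + 1)*(a^2 + a) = (a + 1)^2*(a)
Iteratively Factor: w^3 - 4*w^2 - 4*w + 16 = (w - 2)*(w^2 - 2*w - 8) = (w - 4)*(w - 2)*(w + 2)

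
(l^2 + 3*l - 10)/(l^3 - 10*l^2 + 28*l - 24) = (l + 5)/(l^2 - 8*l + 12)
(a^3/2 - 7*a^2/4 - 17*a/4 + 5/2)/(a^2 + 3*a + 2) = (2*a^2 - 11*a + 5)/(4*(a + 1))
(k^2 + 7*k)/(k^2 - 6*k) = (k + 7)/(k - 6)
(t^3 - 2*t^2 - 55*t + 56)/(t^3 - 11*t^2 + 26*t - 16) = (t + 7)/(t - 2)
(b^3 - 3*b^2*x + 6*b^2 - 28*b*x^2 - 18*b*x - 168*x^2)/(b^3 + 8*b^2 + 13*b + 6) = (b^2 - 3*b*x - 28*x^2)/(b^2 + 2*b + 1)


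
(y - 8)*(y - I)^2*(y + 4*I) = y^4 - 8*y^3 + 2*I*y^3 + 7*y^2 - 16*I*y^2 - 56*y - 4*I*y + 32*I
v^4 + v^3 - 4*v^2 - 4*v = v*(v - 2)*(v + 1)*(v + 2)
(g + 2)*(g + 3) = g^2 + 5*g + 6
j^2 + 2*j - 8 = (j - 2)*(j + 4)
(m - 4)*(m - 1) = m^2 - 5*m + 4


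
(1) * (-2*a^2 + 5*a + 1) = -2*a^2 + 5*a + 1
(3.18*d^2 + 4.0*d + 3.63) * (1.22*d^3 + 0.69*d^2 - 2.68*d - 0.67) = 3.8796*d^5 + 7.0742*d^4 - 1.3338*d^3 - 10.3459*d^2 - 12.4084*d - 2.4321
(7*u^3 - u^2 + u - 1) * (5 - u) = -7*u^4 + 36*u^3 - 6*u^2 + 6*u - 5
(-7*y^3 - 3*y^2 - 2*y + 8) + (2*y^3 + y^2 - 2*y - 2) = -5*y^3 - 2*y^2 - 4*y + 6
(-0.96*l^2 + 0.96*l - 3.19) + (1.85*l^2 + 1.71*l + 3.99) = 0.89*l^2 + 2.67*l + 0.8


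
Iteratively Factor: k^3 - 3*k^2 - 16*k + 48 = (k - 3)*(k^2 - 16) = (k - 4)*(k - 3)*(k + 4)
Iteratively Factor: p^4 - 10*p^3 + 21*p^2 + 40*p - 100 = (p - 5)*(p^3 - 5*p^2 - 4*p + 20) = (p - 5)*(p - 2)*(p^2 - 3*p - 10) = (p - 5)^2*(p - 2)*(p + 2)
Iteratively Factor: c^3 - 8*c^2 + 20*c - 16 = (c - 2)*(c^2 - 6*c + 8) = (c - 2)^2*(c - 4)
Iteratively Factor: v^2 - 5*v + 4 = (v - 4)*(v - 1)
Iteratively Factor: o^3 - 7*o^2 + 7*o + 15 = (o + 1)*(o^2 - 8*o + 15) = (o - 3)*(o + 1)*(o - 5)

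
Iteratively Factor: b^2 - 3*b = (b)*(b - 3)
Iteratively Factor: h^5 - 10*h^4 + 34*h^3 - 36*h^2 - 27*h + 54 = (h - 3)*(h^4 - 7*h^3 + 13*h^2 + 3*h - 18) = (h - 3)^2*(h^3 - 4*h^2 + h + 6) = (h - 3)^3*(h^2 - h - 2) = (h - 3)^3*(h - 2)*(h + 1)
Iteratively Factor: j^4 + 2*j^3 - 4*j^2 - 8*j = (j + 2)*(j^3 - 4*j) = j*(j + 2)*(j^2 - 4) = j*(j + 2)^2*(j - 2)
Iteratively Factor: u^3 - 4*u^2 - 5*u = (u)*(u^2 - 4*u - 5) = u*(u + 1)*(u - 5)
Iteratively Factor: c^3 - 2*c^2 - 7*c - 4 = (c + 1)*(c^2 - 3*c - 4) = (c + 1)^2*(c - 4)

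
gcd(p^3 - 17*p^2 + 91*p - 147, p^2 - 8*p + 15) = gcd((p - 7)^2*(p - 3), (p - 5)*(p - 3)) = p - 3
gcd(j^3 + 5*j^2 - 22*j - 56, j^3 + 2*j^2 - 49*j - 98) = j^2 + 9*j + 14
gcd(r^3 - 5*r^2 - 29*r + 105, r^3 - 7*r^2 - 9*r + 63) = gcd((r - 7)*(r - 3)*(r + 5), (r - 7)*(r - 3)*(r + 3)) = r^2 - 10*r + 21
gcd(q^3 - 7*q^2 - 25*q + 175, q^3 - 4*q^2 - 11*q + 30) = q - 5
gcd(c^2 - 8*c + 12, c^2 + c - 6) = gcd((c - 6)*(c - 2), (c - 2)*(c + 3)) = c - 2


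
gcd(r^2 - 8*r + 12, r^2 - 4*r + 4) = r - 2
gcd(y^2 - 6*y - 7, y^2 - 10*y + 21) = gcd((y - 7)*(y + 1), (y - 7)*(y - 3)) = y - 7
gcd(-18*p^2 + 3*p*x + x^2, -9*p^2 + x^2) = -3*p + x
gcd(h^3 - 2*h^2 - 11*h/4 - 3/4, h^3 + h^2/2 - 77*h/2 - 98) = 1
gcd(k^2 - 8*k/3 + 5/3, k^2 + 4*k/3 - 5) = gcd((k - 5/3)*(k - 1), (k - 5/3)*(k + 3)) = k - 5/3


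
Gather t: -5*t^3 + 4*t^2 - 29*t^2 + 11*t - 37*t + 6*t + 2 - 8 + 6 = -5*t^3 - 25*t^2 - 20*t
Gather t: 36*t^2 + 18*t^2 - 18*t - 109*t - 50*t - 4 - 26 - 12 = 54*t^2 - 177*t - 42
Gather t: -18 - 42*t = -42*t - 18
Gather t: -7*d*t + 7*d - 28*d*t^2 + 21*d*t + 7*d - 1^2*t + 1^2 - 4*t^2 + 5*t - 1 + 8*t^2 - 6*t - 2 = 14*d + t^2*(4 - 28*d) + t*(14*d - 2) - 2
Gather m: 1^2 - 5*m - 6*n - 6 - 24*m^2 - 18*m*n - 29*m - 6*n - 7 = -24*m^2 + m*(-18*n - 34) - 12*n - 12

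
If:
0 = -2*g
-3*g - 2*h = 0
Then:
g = 0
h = 0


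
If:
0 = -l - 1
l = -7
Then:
No Solution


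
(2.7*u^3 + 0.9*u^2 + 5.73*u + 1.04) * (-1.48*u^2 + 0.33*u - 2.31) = -3.996*u^5 - 0.441*u^4 - 14.4204*u^3 - 1.7273*u^2 - 12.8931*u - 2.4024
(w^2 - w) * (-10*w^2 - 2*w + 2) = -10*w^4 + 8*w^3 + 4*w^2 - 2*w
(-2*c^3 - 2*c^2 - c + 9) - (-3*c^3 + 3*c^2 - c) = c^3 - 5*c^2 + 9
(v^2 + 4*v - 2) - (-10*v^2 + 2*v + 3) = 11*v^2 + 2*v - 5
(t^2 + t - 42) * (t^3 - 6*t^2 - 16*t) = t^5 - 5*t^4 - 64*t^3 + 236*t^2 + 672*t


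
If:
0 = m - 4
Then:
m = 4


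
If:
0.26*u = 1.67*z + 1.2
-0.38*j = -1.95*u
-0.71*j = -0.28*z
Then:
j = -0.29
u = -0.06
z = -0.73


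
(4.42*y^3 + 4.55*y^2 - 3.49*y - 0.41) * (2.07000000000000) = 9.1494*y^3 + 9.4185*y^2 - 7.2243*y - 0.8487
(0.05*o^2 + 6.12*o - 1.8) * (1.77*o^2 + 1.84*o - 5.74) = 0.0885*o^4 + 10.9244*o^3 + 7.7878*o^2 - 38.4408*o + 10.332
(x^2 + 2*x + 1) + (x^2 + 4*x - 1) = 2*x^2 + 6*x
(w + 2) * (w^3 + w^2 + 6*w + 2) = w^4 + 3*w^3 + 8*w^2 + 14*w + 4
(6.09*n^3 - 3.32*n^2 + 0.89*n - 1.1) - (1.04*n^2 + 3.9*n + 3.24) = 6.09*n^3 - 4.36*n^2 - 3.01*n - 4.34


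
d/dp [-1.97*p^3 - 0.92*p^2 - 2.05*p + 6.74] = -5.91*p^2 - 1.84*p - 2.05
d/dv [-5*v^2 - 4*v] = -10*v - 4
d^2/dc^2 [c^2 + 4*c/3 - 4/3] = 2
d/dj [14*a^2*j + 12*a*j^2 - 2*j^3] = 14*a^2 + 24*a*j - 6*j^2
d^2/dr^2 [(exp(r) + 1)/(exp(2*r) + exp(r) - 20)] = (exp(4*r) + 3*exp(3*r) + 123*exp(2*r) + 101*exp(r) + 420)*exp(r)/(exp(6*r) + 3*exp(5*r) - 57*exp(4*r) - 119*exp(3*r) + 1140*exp(2*r) + 1200*exp(r) - 8000)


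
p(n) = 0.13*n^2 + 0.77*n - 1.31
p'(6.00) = 2.33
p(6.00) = 7.99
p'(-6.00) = -0.79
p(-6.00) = -1.25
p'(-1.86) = 0.29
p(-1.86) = -2.29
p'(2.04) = 1.30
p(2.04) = 0.80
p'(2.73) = 1.48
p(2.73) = 1.76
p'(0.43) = 0.88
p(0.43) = -0.95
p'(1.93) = 1.27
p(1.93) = 0.66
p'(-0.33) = 0.68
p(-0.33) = -1.55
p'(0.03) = 0.78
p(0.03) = -1.29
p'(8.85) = 3.07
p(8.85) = 15.69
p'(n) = 0.26*n + 0.77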